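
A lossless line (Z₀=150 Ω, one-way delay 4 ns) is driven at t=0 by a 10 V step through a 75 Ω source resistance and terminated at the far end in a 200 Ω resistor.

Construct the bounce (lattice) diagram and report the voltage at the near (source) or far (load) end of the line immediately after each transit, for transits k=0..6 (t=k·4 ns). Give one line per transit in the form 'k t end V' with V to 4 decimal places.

0 0 source 6.6667
1 4 load 7.6190
2 8 source 7.3016
3 12 load 7.2562
4 16 source 7.2714
5 20 load 7.2735
6 24 source 7.2728

Γ_L=0.142857, Γ_S=-0.333333; launch V₁=10·150/225=6.666667
k=0 src: V=6.6667
k=1 load: inc=6.666667, refl=6.666667·0.142857=0.9524; V=0.000000+6.666667+0.952381=7.6190
k=2 src: inc=0.952381, refl=0.952381·-0.333333=-0.3175; V=6.666667+0.952381+-0.317460=7.3016
k=3 load: inc=-0.317460, refl=-0.317460·0.142857=-0.0454; V=7.619048+-0.317460+-0.045351=7.2562
k=4 src: inc=-0.045351, refl=-0.045351·-0.333333=0.0151; V=7.301587+-0.045351+0.015117=7.2714
k=5 load: inc=0.015117, refl=0.015117·0.142857=0.0022; V=7.256236+0.015117+0.002160=7.2735
k=6 src: inc=0.002160, refl=0.002160·-0.333333=-0.0007; V=7.271353+0.002160+-0.000720=7.2728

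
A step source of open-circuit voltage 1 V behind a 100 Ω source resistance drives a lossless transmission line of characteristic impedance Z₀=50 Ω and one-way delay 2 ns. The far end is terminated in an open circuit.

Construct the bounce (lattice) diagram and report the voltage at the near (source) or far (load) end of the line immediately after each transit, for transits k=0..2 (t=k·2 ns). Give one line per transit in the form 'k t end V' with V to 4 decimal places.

0 0 source 0.3333
1 2 load 0.6667
2 4 source 0.7778

Γ_L=1.000000, Γ_S=0.333333; launch V₁=1·50/150=0.333333
k=0 src: V=0.3333
k=1 load: inc=0.333333, refl=0.333333·1.000000=0.3333; V=0.000000+0.333333+0.333333=0.6667
k=2 src: inc=0.333333, refl=0.333333·0.333333=0.1111; V=0.333333+0.333333+0.111111=0.7778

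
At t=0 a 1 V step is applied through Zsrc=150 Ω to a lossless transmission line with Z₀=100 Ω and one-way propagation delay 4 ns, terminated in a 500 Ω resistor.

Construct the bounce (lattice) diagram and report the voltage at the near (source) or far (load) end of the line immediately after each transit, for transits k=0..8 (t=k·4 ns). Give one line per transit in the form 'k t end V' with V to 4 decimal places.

Γ_L=0.666667, Γ_S=0.200000; launch V₁=1·100/250=0.400000
k=0 src: V=0.4000
k=1 load: inc=0.400000, refl=0.400000·0.666667=0.2667; V=0.000000+0.400000+0.266667=0.6667
k=2 src: inc=0.266667, refl=0.266667·0.200000=0.0533; V=0.400000+0.266667+0.053333=0.7200
k=3 load: inc=0.053333, refl=0.053333·0.666667=0.0356; V=0.666667+0.053333+0.035556=0.7556
k=4 src: inc=0.035556, refl=0.035556·0.200000=0.0071; V=0.720000+0.035556+0.007111=0.7627
k=5 load: inc=0.007111, refl=0.007111·0.666667=0.0047; V=0.755556+0.007111+0.004741=0.7674
k=6 src: inc=0.004741, refl=0.004741·0.200000=0.0009; V=0.762667+0.004741+0.000948=0.7684
k=7 load: inc=0.000948, refl=0.000948·0.666667=0.0006; V=0.767407+0.000948+0.000632=0.7690
k=8 src: inc=0.000632, refl=0.000632·0.200000=0.0001; V=0.768356+0.000632+0.000126=0.7691

0 0 source 0.4000
1 4 load 0.6667
2 8 source 0.7200
3 12 load 0.7556
4 16 source 0.7627
5 20 load 0.7674
6 24 source 0.7684
7 28 load 0.7690
8 32 source 0.7691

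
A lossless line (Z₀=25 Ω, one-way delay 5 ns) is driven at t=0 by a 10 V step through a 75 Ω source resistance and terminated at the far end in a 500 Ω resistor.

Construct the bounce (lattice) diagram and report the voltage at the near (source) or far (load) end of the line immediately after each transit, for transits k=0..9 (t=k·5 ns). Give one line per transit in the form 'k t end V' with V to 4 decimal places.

0 0 source 2.5000
1 5 load 4.7619
2 10 source 5.8929
3 15 load 6.9161
4 20 source 7.4277
5 25 load 7.8906
6 30 source 8.1221
7 35 load 8.3315
8 40 source 8.4362
9 45 load 8.5309

Γ_L=0.904762, Γ_S=0.500000; launch V₁=10·25/100=2.500000
k=0 src: V=2.5000
k=1 load: inc=2.500000, refl=2.500000·0.904762=2.2619; V=0.000000+2.500000+2.261905=4.7619
k=2 src: inc=2.261905, refl=2.261905·0.500000=1.1310; V=2.500000+2.261905+1.130952=5.8929
k=3 load: inc=1.130952, refl=1.130952·0.904762=1.0232; V=4.761905+1.130952+1.023243=6.9161
k=4 src: inc=1.023243, refl=1.023243·0.500000=0.5116; V=5.892857+1.023243+0.511621=7.4277
k=5 load: inc=0.511621, refl=0.511621·0.904762=0.4629; V=6.916100+0.511621+0.462895=7.8906
k=6 src: inc=0.462895, refl=0.462895·0.500000=0.2314; V=7.427721+0.462895+0.231448=8.1221
k=7 load: inc=0.231448, refl=0.231448·0.904762=0.2094; V=7.890617+0.231448+0.209405=8.3315
k=8 src: inc=0.209405, refl=0.209405·0.500000=0.1047; V=8.122064+0.209405+0.104703=8.4362
k=9 load: inc=0.104703, refl=0.104703·0.904762=0.0947; V=8.331469+0.104703+0.094731=8.5309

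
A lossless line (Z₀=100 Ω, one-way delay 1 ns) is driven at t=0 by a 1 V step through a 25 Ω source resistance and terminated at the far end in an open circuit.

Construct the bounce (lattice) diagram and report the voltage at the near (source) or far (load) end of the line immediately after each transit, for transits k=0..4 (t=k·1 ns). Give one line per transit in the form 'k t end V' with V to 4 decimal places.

0 0 source 0.8000
1 1 load 1.6000
2 2 source 1.1200
3 3 load 0.6400
4 4 source 0.9280

Γ_L=1.000000, Γ_S=-0.600000; launch V₁=1·100/125=0.800000
k=0 src: V=0.8000
k=1 load: inc=0.800000, refl=0.800000·1.000000=0.8000; V=0.000000+0.800000+0.800000=1.6000
k=2 src: inc=0.800000, refl=0.800000·-0.600000=-0.4800; V=0.800000+0.800000+-0.480000=1.1200
k=3 load: inc=-0.480000, refl=-0.480000·1.000000=-0.4800; V=1.600000+-0.480000+-0.480000=0.6400
k=4 src: inc=-0.480000, refl=-0.480000·-0.600000=0.2880; V=1.120000+-0.480000+0.288000=0.9280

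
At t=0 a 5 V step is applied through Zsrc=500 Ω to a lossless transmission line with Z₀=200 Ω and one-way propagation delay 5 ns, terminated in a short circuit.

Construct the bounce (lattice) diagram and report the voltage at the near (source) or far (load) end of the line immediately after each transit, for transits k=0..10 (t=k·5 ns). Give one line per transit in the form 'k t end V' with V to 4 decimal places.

Γ_L=-1.000000, Γ_S=0.428571; launch V₁=5·200/700=1.428571
k=0 src: V=1.4286
k=1 load: inc=1.428571, refl=1.428571·-1.000000=-1.4286; V=0.000000+1.428571+-1.428571=0.0000
k=2 src: inc=-1.428571, refl=-1.428571·0.428571=-0.6122; V=1.428571+-1.428571+-0.612245=-0.6122
k=3 load: inc=-0.612245, refl=-0.612245·-1.000000=0.6122; V=0.000000+-0.612245+0.612245=0.0000
k=4 src: inc=0.612245, refl=0.612245·0.428571=0.2624; V=-0.612245+0.612245+0.262391=0.2624
k=5 load: inc=0.262391, refl=0.262391·-1.000000=-0.2624; V=0.000000+0.262391+-0.262391=0.0000
k=6 src: inc=-0.262391, refl=-0.262391·0.428571=-0.1125; V=0.262391+-0.262391+-0.112453=-0.1125
k=7 load: inc=-0.112453, refl=-0.112453·-1.000000=0.1125; V=0.000000+-0.112453+0.112453=0.0000
k=8 src: inc=0.112453, refl=0.112453·0.428571=0.0482; V=-0.112453+0.112453+0.048194=0.0482
k=9 load: inc=0.048194, refl=0.048194·-1.000000=-0.0482; V=0.000000+0.048194+-0.048194=0.0000
k=10 src: inc=-0.048194, refl=-0.048194·0.428571=-0.0207; V=0.048194+-0.048194+-0.020655=-0.0207

0 0 source 1.4286
1 5 load 0.0000
2 10 source -0.6122
3 15 load 0.0000
4 20 source 0.2624
5 25 load 0.0000
6 30 source -0.1125
7 35 load 0.0000
8 40 source 0.0482
9 45 load 0.0000
10 50 source -0.0207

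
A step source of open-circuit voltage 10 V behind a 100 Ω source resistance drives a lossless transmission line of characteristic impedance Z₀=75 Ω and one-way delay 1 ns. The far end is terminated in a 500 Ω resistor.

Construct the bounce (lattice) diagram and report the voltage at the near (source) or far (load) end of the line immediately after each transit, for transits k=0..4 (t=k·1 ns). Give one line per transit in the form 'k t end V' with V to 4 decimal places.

0 0 source 4.2857
1 1 load 7.4534
2 2 source 7.9059
3 3 load 8.2404
4 4 source 8.2882

Γ_L=0.739130, Γ_S=0.142857; launch V₁=10·75/175=4.285714
k=0 src: V=4.2857
k=1 load: inc=4.285714, refl=4.285714·0.739130=3.1677; V=0.000000+4.285714+3.167702=7.4534
k=2 src: inc=3.167702, refl=3.167702·0.142857=0.4525; V=4.285714+3.167702+0.452529=7.9059
k=3 load: inc=0.452529, refl=0.452529·0.739130=0.3345; V=7.453416+0.452529+0.334478=8.2404
k=4 src: inc=0.334478, refl=0.334478·0.142857=0.0478; V=7.905945+0.334478+0.047783=8.2882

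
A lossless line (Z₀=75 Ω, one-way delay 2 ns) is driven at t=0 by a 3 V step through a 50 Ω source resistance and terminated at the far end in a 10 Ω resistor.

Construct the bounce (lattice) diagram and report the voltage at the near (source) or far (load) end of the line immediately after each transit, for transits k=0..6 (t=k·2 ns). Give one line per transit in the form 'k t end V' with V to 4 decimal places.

Γ_L=-0.764706, Γ_S=-0.200000; launch V₁=3·75/125=1.800000
k=0 src: V=1.8000
k=1 load: inc=1.800000, refl=1.800000·-0.764706=-1.3765; V=0.000000+1.800000+-1.376471=0.4235
k=2 src: inc=-1.376471, refl=-1.376471·-0.200000=0.2753; V=1.800000+-1.376471+0.275294=0.6988
k=3 load: inc=0.275294, refl=0.275294·-0.764706=-0.2105; V=0.423529+0.275294+-0.210519=0.4883
k=4 src: inc=-0.210519, refl=-0.210519·-0.200000=0.0421; V=0.698824+-0.210519+0.042104=0.5304
k=5 load: inc=0.042104, refl=0.042104·-0.764706=-0.0322; V=0.488304+0.042104+-0.032197=0.4982
k=6 src: inc=-0.032197, refl=-0.032197·-0.200000=0.0064; V=0.530408+-0.032197+0.006439=0.5047

0 0 source 1.8000
1 2 load 0.4235
2 4 source 0.6988
3 6 load 0.4883
4 8 source 0.5304
5 10 load 0.4982
6 12 source 0.5047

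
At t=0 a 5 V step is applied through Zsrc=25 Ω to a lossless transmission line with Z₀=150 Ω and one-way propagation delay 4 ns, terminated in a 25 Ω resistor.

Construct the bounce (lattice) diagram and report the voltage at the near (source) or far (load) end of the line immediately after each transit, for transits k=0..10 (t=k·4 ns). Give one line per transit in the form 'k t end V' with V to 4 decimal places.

Γ_L=-0.714286, Γ_S=-0.714286; launch V₁=5·150/175=4.285714
k=0 src: V=4.2857
k=1 load: inc=4.285714, refl=4.285714·-0.714286=-3.0612; V=0.000000+4.285714+-3.061224=1.2245
k=2 src: inc=-3.061224, refl=-3.061224·-0.714286=2.1866; V=4.285714+-3.061224+2.186589=3.4111
k=3 load: inc=2.186589, refl=2.186589·-0.714286=-1.5618; V=1.224490+2.186589+-1.561849=1.8492
k=4 src: inc=-1.561849, refl=-1.561849·-0.714286=1.1156; V=3.411079+-1.561849+1.115607=2.9648
k=5 load: inc=1.115607, refl=1.115607·-0.714286=-0.7969; V=1.849229+1.115607+-0.796862=2.1680
k=6 src: inc=-0.796862, refl=-0.796862·-0.714286=0.5692; V=2.964836+-0.796862+0.569187=2.7372
k=7 load: inc=0.569187, refl=0.569187·-0.714286=-0.4066; V=2.167974+0.569187+-0.406562=2.3306
k=8 src: inc=-0.406562, refl=-0.406562·-0.714286=0.2904; V=2.737161+-0.406562+0.290402=2.6210
k=9 load: inc=0.290402, refl=0.290402·-0.714286=-0.2074; V=2.330599+0.290402+-0.207430=2.4136
k=10 src: inc=-0.207430, refl=-0.207430·-0.714286=0.1482; V=2.621001+-0.207430+0.148164=2.5617

0 0 source 4.2857
1 4 load 1.2245
2 8 source 3.4111
3 12 load 1.8492
4 16 source 2.9648
5 20 load 2.1680
6 24 source 2.7372
7 28 load 2.3306
8 32 source 2.6210
9 36 load 2.4136
10 40 source 2.5617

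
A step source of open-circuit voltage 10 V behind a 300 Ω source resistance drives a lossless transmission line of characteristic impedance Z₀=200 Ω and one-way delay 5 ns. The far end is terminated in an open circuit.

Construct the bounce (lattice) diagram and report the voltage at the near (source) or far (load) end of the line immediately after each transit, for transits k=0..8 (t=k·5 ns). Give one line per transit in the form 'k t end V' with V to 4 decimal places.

0 0 source 4.0000
1 5 load 8.0000
2 10 source 8.8000
3 15 load 9.6000
4 20 source 9.7600
5 25 load 9.9200
6 30 source 9.9520
7 35 load 9.9840
8 40 source 9.9904

Γ_L=1.000000, Γ_S=0.200000; launch V₁=10·200/500=4.000000
k=0 src: V=4.0000
k=1 load: inc=4.000000, refl=4.000000·1.000000=4.0000; V=0.000000+4.000000+4.000000=8.0000
k=2 src: inc=4.000000, refl=4.000000·0.200000=0.8000; V=4.000000+4.000000+0.800000=8.8000
k=3 load: inc=0.800000, refl=0.800000·1.000000=0.8000; V=8.000000+0.800000+0.800000=9.6000
k=4 src: inc=0.800000, refl=0.800000·0.200000=0.1600; V=8.800000+0.800000+0.160000=9.7600
k=5 load: inc=0.160000, refl=0.160000·1.000000=0.1600; V=9.600000+0.160000+0.160000=9.9200
k=6 src: inc=0.160000, refl=0.160000·0.200000=0.0320; V=9.760000+0.160000+0.032000=9.9520
k=7 load: inc=0.032000, refl=0.032000·1.000000=0.0320; V=9.920000+0.032000+0.032000=9.9840
k=8 src: inc=0.032000, refl=0.032000·0.200000=0.0064; V=9.952000+0.032000+0.006400=9.9904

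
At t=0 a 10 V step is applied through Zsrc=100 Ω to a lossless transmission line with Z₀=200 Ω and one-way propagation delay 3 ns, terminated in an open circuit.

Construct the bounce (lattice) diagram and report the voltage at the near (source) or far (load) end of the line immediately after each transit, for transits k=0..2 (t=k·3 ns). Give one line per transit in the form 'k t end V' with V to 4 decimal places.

0 0 source 6.6667
1 3 load 13.3333
2 6 source 11.1111

Γ_L=1.000000, Γ_S=-0.333333; launch V₁=10·200/300=6.666667
k=0 src: V=6.6667
k=1 load: inc=6.666667, refl=6.666667·1.000000=6.6667; V=0.000000+6.666667+6.666667=13.3333
k=2 src: inc=6.666667, refl=6.666667·-0.333333=-2.2222; V=6.666667+6.666667+-2.222222=11.1111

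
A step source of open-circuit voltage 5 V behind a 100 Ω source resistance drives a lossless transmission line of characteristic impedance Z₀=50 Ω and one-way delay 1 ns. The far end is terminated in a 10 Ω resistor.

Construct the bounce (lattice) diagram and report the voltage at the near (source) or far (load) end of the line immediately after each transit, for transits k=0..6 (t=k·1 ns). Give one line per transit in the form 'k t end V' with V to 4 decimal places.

Γ_L=-0.666667, Γ_S=0.333333; launch V₁=5·50/150=1.666667
k=0 src: V=1.6667
k=1 load: inc=1.666667, refl=1.666667·-0.666667=-1.1111; V=0.000000+1.666667+-1.111111=0.5556
k=2 src: inc=-1.111111, refl=-1.111111·0.333333=-0.3704; V=1.666667+-1.111111+-0.370370=0.1852
k=3 load: inc=-0.370370, refl=-0.370370·-0.666667=0.2469; V=0.555556+-0.370370+0.246914=0.4321
k=4 src: inc=0.246914, refl=0.246914·0.333333=0.0823; V=0.185185+0.246914+0.082305=0.5144
k=5 load: inc=0.082305, refl=0.082305·-0.666667=-0.0549; V=0.432099+0.082305+-0.054870=0.4595
k=6 src: inc=-0.054870, refl=-0.054870·0.333333=-0.0183; V=0.514403+-0.054870+-0.018290=0.4412

0 0 source 1.6667
1 1 load 0.5556
2 2 source 0.1852
3 3 load 0.4321
4 4 source 0.5144
5 5 load 0.4595
6 6 source 0.4412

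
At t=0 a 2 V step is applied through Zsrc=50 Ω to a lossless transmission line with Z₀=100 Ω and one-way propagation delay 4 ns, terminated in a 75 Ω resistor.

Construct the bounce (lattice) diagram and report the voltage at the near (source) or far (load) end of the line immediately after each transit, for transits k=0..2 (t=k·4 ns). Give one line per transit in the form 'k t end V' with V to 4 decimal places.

Γ_L=-0.142857, Γ_S=-0.333333; launch V₁=2·100/150=1.333333
k=0 src: V=1.3333
k=1 load: inc=1.333333, refl=1.333333·-0.142857=-0.1905; V=0.000000+1.333333+-0.190476=1.1429
k=2 src: inc=-0.190476, refl=-0.190476·-0.333333=0.0635; V=1.333333+-0.190476+0.063492=1.2063

0 0 source 1.3333
1 4 load 1.1429
2 8 source 1.2063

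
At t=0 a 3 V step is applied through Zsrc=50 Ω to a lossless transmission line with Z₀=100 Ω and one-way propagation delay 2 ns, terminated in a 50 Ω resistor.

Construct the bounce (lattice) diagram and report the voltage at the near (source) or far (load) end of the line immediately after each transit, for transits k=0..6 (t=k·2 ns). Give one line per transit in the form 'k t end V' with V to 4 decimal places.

Γ_L=-0.333333, Γ_S=-0.333333; launch V₁=3·100/150=2.000000
k=0 src: V=2.0000
k=1 load: inc=2.000000, refl=2.000000·-0.333333=-0.6667; V=0.000000+2.000000+-0.666667=1.3333
k=2 src: inc=-0.666667, refl=-0.666667·-0.333333=0.2222; V=2.000000+-0.666667+0.222222=1.5556
k=3 load: inc=0.222222, refl=0.222222·-0.333333=-0.0741; V=1.333333+0.222222+-0.074074=1.4815
k=4 src: inc=-0.074074, refl=-0.074074·-0.333333=0.0247; V=1.555556+-0.074074+0.024691=1.5062
k=5 load: inc=0.024691, refl=0.024691·-0.333333=-0.0082; V=1.481481+0.024691+-0.008230=1.4979
k=6 src: inc=-0.008230, refl=-0.008230·-0.333333=0.0027; V=1.506173+-0.008230+0.002743=1.5007

0 0 source 2.0000
1 2 load 1.3333
2 4 source 1.5556
3 6 load 1.4815
4 8 source 1.5062
5 10 load 1.4979
6 12 source 1.5007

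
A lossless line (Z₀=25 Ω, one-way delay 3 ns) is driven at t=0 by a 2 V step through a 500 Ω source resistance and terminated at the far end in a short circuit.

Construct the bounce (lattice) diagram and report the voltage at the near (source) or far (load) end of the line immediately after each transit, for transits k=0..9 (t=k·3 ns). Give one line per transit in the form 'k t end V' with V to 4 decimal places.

0 0 source 0.0952
1 3 load 0.0000
2 6 source -0.0862
3 9 load 0.0000
4 12 source 0.0780
5 15 load 0.0000
6 18 source -0.0705
7 21 load 0.0000
8 24 source 0.0638
9 27 load 0.0000

Γ_L=-1.000000, Γ_S=0.904762; launch V₁=2·25/525=0.095238
k=0 src: V=0.0952
k=1 load: inc=0.095238, refl=0.095238·-1.000000=-0.0952; V=0.000000+0.095238+-0.095238=0.0000
k=2 src: inc=-0.095238, refl=-0.095238·0.904762=-0.0862; V=0.095238+-0.095238+-0.086168=-0.0862
k=3 load: inc=-0.086168, refl=-0.086168·-1.000000=0.0862; V=0.000000+-0.086168+0.086168=0.0000
k=4 src: inc=0.086168, refl=0.086168·0.904762=0.0780; V=-0.086168+0.086168+0.077961=0.0780
k=5 load: inc=0.077961, refl=0.077961·-1.000000=-0.0780; V=0.000000+0.077961+-0.077961=0.0000
k=6 src: inc=-0.077961, refl=-0.077961·0.904762=-0.0705; V=0.077961+-0.077961+-0.070536=-0.0705
k=7 load: inc=-0.070536, refl=-0.070536·-1.000000=0.0705; V=0.000000+-0.070536+0.070536=0.0000
k=8 src: inc=0.070536, refl=0.070536·0.904762=0.0638; V=-0.070536+0.070536+0.063819=0.0638
k=9 load: inc=0.063819, refl=0.063819·-1.000000=-0.0638; V=0.000000+0.063819+-0.063819=0.0000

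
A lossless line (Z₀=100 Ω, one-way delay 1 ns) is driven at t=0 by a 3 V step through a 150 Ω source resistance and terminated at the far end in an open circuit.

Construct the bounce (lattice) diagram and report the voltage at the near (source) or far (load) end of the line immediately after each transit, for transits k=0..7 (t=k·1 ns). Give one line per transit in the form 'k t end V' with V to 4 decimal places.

0 0 source 1.2000
1 1 load 2.4000
2 2 source 2.6400
3 3 load 2.8800
4 4 source 2.9280
5 5 load 2.9760
6 6 source 2.9856
7 7 load 2.9952

Γ_L=1.000000, Γ_S=0.200000; launch V₁=3·100/250=1.200000
k=0 src: V=1.2000
k=1 load: inc=1.200000, refl=1.200000·1.000000=1.2000; V=0.000000+1.200000+1.200000=2.4000
k=2 src: inc=1.200000, refl=1.200000·0.200000=0.2400; V=1.200000+1.200000+0.240000=2.6400
k=3 load: inc=0.240000, refl=0.240000·1.000000=0.2400; V=2.400000+0.240000+0.240000=2.8800
k=4 src: inc=0.240000, refl=0.240000·0.200000=0.0480; V=2.640000+0.240000+0.048000=2.9280
k=5 load: inc=0.048000, refl=0.048000·1.000000=0.0480; V=2.880000+0.048000+0.048000=2.9760
k=6 src: inc=0.048000, refl=0.048000·0.200000=0.0096; V=2.928000+0.048000+0.009600=2.9856
k=7 load: inc=0.009600, refl=0.009600·1.000000=0.0096; V=2.976000+0.009600+0.009600=2.9952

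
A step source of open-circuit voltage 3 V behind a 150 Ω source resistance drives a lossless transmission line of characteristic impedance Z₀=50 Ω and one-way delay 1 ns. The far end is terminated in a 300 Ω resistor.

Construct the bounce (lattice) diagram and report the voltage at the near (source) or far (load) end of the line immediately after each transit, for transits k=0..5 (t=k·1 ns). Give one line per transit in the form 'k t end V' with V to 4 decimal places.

Γ_L=0.714286, Γ_S=0.500000; launch V₁=3·50/200=0.750000
k=0 src: V=0.7500
k=1 load: inc=0.750000, refl=0.750000·0.714286=0.5357; V=0.000000+0.750000+0.535714=1.2857
k=2 src: inc=0.535714, refl=0.535714·0.500000=0.2679; V=0.750000+0.535714+0.267857=1.5536
k=3 load: inc=0.267857, refl=0.267857·0.714286=0.1913; V=1.285714+0.267857+0.191327=1.7449
k=4 src: inc=0.191327, refl=0.191327·0.500000=0.0957; V=1.553571+0.191327+0.095663=1.8406
k=5 load: inc=0.095663, refl=0.095663·0.714286=0.0683; V=1.744898+0.095663+0.068331=1.9089

0 0 source 0.7500
1 1 load 1.2857
2 2 source 1.5536
3 3 load 1.7449
4 4 source 1.8406
5 5 load 1.9089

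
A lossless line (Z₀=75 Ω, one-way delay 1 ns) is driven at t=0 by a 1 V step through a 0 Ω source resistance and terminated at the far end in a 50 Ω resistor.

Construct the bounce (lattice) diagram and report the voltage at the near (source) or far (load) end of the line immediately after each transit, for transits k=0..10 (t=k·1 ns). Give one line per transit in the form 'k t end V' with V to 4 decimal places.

0 0 source 1.0000
1 1 load 0.8000
2 2 source 1.0000
3 3 load 0.9600
4 4 source 1.0000
5 5 load 0.9920
6 6 source 1.0000
7 7 load 0.9984
8 8 source 1.0000
9 9 load 0.9997
10 10 source 1.0000

Γ_L=-0.200000, Γ_S=-1.000000; launch V₁=1·75/75=1.000000
k=0 src: V=1.0000
k=1 load: inc=1.000000, refl=1.000000·-0.200000=-0.2000; V=0.000000+1.000000+-0.200000=0.8000
k=2 src: inc=-0.200000, refl=-0.200000·-1.000000=0.2000; V=1.000000+-0.200000+0.200000=1.0000
k=3 load: inc=0.200000, refl=0.200000·-0.200000=-0.0400; V=0.800000+0.200000+-0.040000=0.9600
k=4 src: inc=-0.040000, refl=-0.040000·-1.000000=0.0400; V=1.000000+-0.040000+0.040000=1.0000
k=5 load: inc=0.040000, refl=0.040000·-0.200000=-0.0080; V=0.960000+0.040000+-0.008000=0.9920
k=6 src: inc=-0.008000, refl=-0.008000·-1.000000=0.0080; V=1.000000+-0.008000+0.008000=1.0000
k=7 load: inc=0.008000, refl=0.008000·-0.200000=-0.0016; V=0.992000+0.008000+-0.001600=0.9984
k=8 src: inc=-0.001600, refl=-0.001600·-1.000000=0.0016; V=1.000000+-0.001600+0.001600=1.0000
k=9 load: inc=0.001600, refl=0.001600·-0.200000=-0.0003; V=0.998400+0.001600+-0.000320=0.9997
k=10 src: inc=-0.000320, refl=-0.000320·-1.000000=0.0003; V=1.000000+-0.000320+0.000320=1.0000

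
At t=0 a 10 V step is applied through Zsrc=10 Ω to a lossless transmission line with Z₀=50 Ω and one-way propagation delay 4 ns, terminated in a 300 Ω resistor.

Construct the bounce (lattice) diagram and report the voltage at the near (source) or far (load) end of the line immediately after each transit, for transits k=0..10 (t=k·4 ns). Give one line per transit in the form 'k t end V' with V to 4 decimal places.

0 0 source 8.3333
1 4 load 14.2857
2 8 source 10.3175
3 12 load 7.4830
4 16 source 9.3726
5 20 load 10.7224
6 24 source 9.8226
7 28 load 9.1798
8 32 source 9.6083
9 36 load 9.9144
10 40 source 9.7103

Γ_L=0.714286, Γ_S=-0.666667; launch V₁=10·50/60=8.333333
k=0 src: V=8.3333
k=1 load: inc=8.333333, refl=8.333333·0.714286=5.9524; V=0.000000+8.333333+5.952381=14.2857
k=2 src: inc=5.952381, refl=5.952381·-0.666667=-3.9683; V=8.333333+5.952381+-3.968254=10.3175
k=3 load: inc=-3.968254, refl=-3.968254·0.714286=-2.8345; V=14.285714+-3.968254+-2.834467=7.4830
k=4 src: inc=-2.834467, refl=-2.834467·-0.666667=1.8896; V=10.317460+-2.834467+1.889645=9.3726
k=5 load: inc=1.889645, refl=1.889645·0.714286=1.3497; V=7.482993+1.889645+1.349746=10.7224
k=6 src: inc=1.349746, refl=1.349746·-0.666667=-0.8998; V=9.372638+1.349746+-0.899831=9.8226
k=7 load: inc=-0.899831, refl=-0.899831·0.714286=-0.6427; V=10.722384+-0.899831+-0.642736=9.1798
k=8 src: inc=-0.642736, refl=-0.642736·-0.666667=0.4285; V=9.822553+-0.642736+0.428491=9.6083
k=9 load: inc=0.428491, refl=0.428491·0.714286=0.3061; V=9.179817+0.428491+0.306065=9.9144
k=10 src: inc=0.306065, refl=0.306065·-0.666667=-0.2040; V=9.608308+0.306065+-0.204043=9.7103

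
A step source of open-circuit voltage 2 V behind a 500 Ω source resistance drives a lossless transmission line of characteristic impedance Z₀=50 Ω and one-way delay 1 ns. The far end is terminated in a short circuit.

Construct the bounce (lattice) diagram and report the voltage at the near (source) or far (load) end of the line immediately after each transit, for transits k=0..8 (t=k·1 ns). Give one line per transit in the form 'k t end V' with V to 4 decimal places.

0 0 source 0.1818
1 1 load 0.0000
2 2 source -0.1488
3 3 load 0.0000
4 4 source 0.1217
5 5 load 0.0000
6 6 source -0.0996
7 7 load 0.0000
8 8 source 0.0815

Γ_L=-1.000000, Γ_S=0.818182; launch V₁=2·50/550=0.181818
k=0 src: V=0.1818
k=1 load: inc=0.181818, refl=0.181818·-1.000000=-0.1818; V=0.000000+0.181818+-0.181818=0.0000
k=2 src: inc=-0.181818, refl=-0.181818·0.818182=-0.1488; V=0.181818+-0.181818+-0.148760=-0.1488
k=3 load: inc=-0.148760, refl=-0.148760·-1.000000=0.1488; V=0.000000+-0.148760+0.148760=0.0000
k=4 src: inc=0.148760, refl=0.148760·0.818182=0.1217; V=-0.148760+0.148760+0.121713=0.1217
k=5 load: inc=0.121713, refl=0.121713·-1.000000=-0.1217; V=0.000000+0.121713+-0.121713=0.0000
k=6 src: inc=-0.121713, refl=-0.121713·0.818182=-0.0996; V=0.121713+-0.121713+-0.099583=-0.0996
k=7 load: inc=-0.099583, refl=-0.099583·-1.000000=0.0996; V=0.000000+-0.099583+0.099583=0.0000
k=8 src: inc=0.099583, refl=0.099583·0.818182=0.0815; V=-0.099583+0.099583+0.081477=0.0815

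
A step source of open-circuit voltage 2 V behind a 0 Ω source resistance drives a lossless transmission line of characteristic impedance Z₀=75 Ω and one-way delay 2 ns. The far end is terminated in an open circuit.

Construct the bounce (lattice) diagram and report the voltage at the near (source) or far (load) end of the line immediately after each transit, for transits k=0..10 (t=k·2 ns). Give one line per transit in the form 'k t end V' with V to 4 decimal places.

0 0 source 2.0000
1 2 load 4.0000
2 4 source 2.0000
3 6 load 0.0000
4 8 source 2.0000
5 10 load 4.0000
6 12 source 2.0000
7 14 load 0.0000
8 16 source 2.0000
9 18 load 4.0000
10 20 source 2.0000

Γ_L=1.000000, Γ_S=-1.000000; launch V₁=2·75/75=2.000000
k=0 src: V=2.0000
k=1 load: inc=2.000000, refl=2.000000·1.000000=2.0000; V=0.000000+2.000000+2.000000=4.0000
k=2 src: inc=2.000000, refl=2.000000·-1.000000=-2.0000; V=2.000000+2.000000+-2.000000=2.0000
k=3 load: inc=-2.000000, refl=-2.000000·1.000000=-2.0000; V=4.000000+-2.000000+-2.000000=0.0000
k=4 src: inc=-2.000000, refl=-2.000000·-1.000000=2.0000; V=2.000000+-2.000000+2.000000=2.0000
k=5 load: inc=2.000000, refl=2.000000·1.000000=2.0000; V=0.000000+2.000000+2.000000=4.0000
k=6 src: inc=2.000000, refl=2.000000·-1.000000=-2.0000; V=2.000000+2.000000+-2.000000=2.0000
k=7 load: inc=-2.000000, refl=-2.000000·1.000000=-2.0000; V=4.000000+-2.000000+-2.000000=0.0000
k=8 src: inc=-2.000000, refl=-2.000000·-1.000000=2.0000; V=2.000000+-2.000000+2.000000=2.0000
k=9 load: inc=2.000000, refl=2.000000·1.000000=2.0000; V=0.000000+2.000000+2.000000=4.0000
k=10 src: inc=2.000000, refl=2.000000·-1.000000=-2.0000; V=2.000000+2.000000+-2.000000=2.0000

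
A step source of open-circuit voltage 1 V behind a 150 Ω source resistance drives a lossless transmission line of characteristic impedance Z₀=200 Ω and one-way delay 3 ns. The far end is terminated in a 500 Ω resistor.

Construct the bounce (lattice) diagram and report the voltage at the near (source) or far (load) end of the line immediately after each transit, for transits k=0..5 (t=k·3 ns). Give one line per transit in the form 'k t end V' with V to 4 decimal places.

Γ_L=0.428571, Γ_S=-0.142857; launch V₁=1·200/350=0.571429
k=0 src: V=0.5714
k=1 load: inc=0.571429, refl=0.571429·0.428571=0.2449; V=0.000000+0.571429+0.244898=0.8163
k=2 src: inc=0.244898, refl=0.244898·-0.142857=-0.0350; V=0.571429+0.244898+-0.034985=0.7813
k=3 load: inc=-0.034985, refl=-0.034985·0.428571=-0.0150; V=0.816327+-0.034985+-0.014994=0.7663
k=4 src: inc=-0.014994, refl=-0.014994·-0.142857=0.0021; V=0.781341+-0.014994+0.002142=0.7685
k=5 load: inc=0.002142, refl=0.002142·0.428571=0.0009; V=0.766347+0.002142+0.000918=0.7694

0 0 source 0.5714
1 3 load 0.8163
2 6 source 0.7813
3 9 load 0.7663
4 12 source 0.7685
5 15 load 0.7694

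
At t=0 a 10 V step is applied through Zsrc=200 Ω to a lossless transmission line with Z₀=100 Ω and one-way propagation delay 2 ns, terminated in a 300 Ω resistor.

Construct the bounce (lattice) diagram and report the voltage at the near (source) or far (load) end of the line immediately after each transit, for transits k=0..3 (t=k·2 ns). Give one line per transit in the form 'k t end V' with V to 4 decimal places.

0 0 source 3.3333
1 2 load 5.0000
2 4 source 5.5556
3 6 load 5.8333

Γ_L=0.500000, Γ_S=0.333333; launch V₁=10·100/300=3.333333
k=0 src: V=3.3333
k=1 load: inc=3.333333, refl=3.333333·0.500000=1.6667; V=0.000000+3.333333+1.666667=5.0000
k=2 src: inc=1.666667, refl=1.666667·0.333333=0.5556; V=3.333333+1.666667+0.555556=5.5556
k=3 load: inc=0.555556, refl=0.555556·0.500000=0.2778; V=5.000000+0.555556+0.277778=5.8333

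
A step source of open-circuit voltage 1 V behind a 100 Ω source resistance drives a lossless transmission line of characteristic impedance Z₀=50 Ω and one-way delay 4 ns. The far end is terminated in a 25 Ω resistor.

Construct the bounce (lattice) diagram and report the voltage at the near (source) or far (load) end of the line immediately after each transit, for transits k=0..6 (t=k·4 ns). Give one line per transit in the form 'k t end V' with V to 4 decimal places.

0 0 source 0.3333
1 4 load 0.2222
2 8 source 0.1852
3 12 load 0.1975
4 16 source 0.2016
5 20 load 0.2003
6 24 source 0.1998

Γ_L=-0.333333, Γ_S=0.333333; launch V₁=1·50/150=0.333333
k=0 src: V=0.3333
k=1 load: inc=0.333333, refl=0.333333·-0.333333=-0.1111; V=0.000000+0.333333+-0.111111=0.2222
k=2 src: inc=-0.111111, refl=-0.111111·0.333333=-0.0370; V=0.333333+-0.111111+-0.037037=0.1852
k=3 load: inc=-0.037037, refl=-0.037037·-0.333333=0.0123; V=0.222222+-0.037037+0.012346=0.1975
k=4 src: inc=0.012346, refl=0.012346·0.333333=0.0041; V=0.185185+0.012346+0.004115=0.2016
k=5 load: inc=0.004115, refl=0.004115·-0.333333=-0.0014; V=0.197531+0.004115+-0.001372=0.2003
k=6 src: inc=-0.001372, refl=-0.001372·0.333333=-0.0005; V=0.201646+-0.001372+-0.000457=0.1998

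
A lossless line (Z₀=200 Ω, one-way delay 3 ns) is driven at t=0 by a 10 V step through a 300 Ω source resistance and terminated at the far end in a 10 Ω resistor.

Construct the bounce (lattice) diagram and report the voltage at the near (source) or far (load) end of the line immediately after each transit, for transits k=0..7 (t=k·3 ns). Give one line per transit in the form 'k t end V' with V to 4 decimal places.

Γ_L=-0.904762, Γ_S=0.200000; launch V₁=10·200/500=4.000000
k=0 src: V=4.0000
k=1 load: inc=4.000000, refl=4.000000·-0.904762=-3.6190; V=0.000000+4.000000+-3.619048=0.3810
k=2 src: inc=-3.619048, refl=-3.619048·0.200000=-0.7238; V=4.000000+-3.619048+-0.723810=-0.3429
k=3 load: inc=-0.723810, refl=-0.723810·-0.904762=0.6549; V=0.380952+-0.723810+0.654875=0.3120
k=4 src: inc=0.654875, refl=0.654875·0.200000=0.1310; V=-0.342857+0.654875+0.130975=0.4430
k=5 load: inc=0.130975, refl=0.130975·-0.904762=-0.1185; V=0.312018+0.130975+-0.118501=0.3245
k=6 src: inc=-0.118501, refl=-0.118501·0.200000=-0.0237; V=0.442993+-0.118501+-0.023700=0.3008
k=7 load: inc=-0.023700, refl=-0.023700·-0.904762=0.0214; V=0.324492+-0.023700+0.021443=0.3222

0 0 source 4.0000
1 3 load 0.3810
2 6 source -0.3429
3 9 load 0.3120
4 12 source 0.4430
5 15 load 0.3245
6 18 source 0.3008
7 21 load 0.3222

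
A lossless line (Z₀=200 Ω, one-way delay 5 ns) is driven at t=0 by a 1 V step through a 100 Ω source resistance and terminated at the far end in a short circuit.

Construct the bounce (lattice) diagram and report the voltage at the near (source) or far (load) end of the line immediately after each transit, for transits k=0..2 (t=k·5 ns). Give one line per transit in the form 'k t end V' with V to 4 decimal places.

Γ_L=-1.000000, Γ_S=-0.333333; launch V₁=1·200/300=0.666667
k=0 src: V=0.6667
k=1 load: inc=0.666667, refl=0.666667·-1.000000=-0.6667; V=0.000000+0.666667+-0.666667=0.0000
k=2 src: inc=-0.666667, refl=-0.666667·-0.333333=0.2222; V=0.666667+-0.666667+0.222222=0.2222

0 0 source 0.6667
1 5 load 0.0000
2 10 source 0.2222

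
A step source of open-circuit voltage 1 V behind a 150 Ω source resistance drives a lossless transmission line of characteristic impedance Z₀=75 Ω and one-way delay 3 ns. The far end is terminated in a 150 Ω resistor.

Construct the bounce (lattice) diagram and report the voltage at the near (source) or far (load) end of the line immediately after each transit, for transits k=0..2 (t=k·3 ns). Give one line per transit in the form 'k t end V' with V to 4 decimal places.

0 0 source 0.3333
1 3 load 0.4444
2 6 source 0.4815

Γ_L=0.333333, Γ_S=0.333333; launch V₁=1·75/225=0.333333
k=0 src: V=0.3333
k=1 load: inc=0.333333, refl=0.333333·0.333333=0.1111; V=0.000000+0.333333+0.111111=0.4444
k=2 src: inc=0.111111, refl=0.111111·0.333333=0.0370; V=0.333333+0.111111+0.037037=0.4815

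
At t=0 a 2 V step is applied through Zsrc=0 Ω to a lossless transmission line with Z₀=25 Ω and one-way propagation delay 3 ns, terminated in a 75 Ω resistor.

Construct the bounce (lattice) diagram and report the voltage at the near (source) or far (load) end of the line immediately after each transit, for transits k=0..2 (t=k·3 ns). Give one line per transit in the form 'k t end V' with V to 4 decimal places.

0 0 source 2.0000
1 3 load 3.0000
2 6 source 2.0000

Γ_L=0.500000, Γ_S=-1.000000; launch V₁=2·25/25=2.000000
k=0 src: V=2.0000
k=1 load: inc=2.000000, refl=2.000000·0.500000=1.0000; V=0.000000+2.000000+1.000000=3.0000
k=2 src: inc=1.000000, refl=1.000000·-1.000000=-1.0000; V=2.000000+1.000000+-1.000000=2.0000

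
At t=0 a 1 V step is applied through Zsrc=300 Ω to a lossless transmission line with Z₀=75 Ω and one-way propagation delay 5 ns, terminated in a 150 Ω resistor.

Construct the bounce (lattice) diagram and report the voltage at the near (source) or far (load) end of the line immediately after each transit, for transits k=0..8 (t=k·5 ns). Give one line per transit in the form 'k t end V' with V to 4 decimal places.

0 0 source 0.2000
1 5 load 0.2667
2 10 source 0.3067
3 15 load 0.3200
4 20 source 0.3280
5 25 load 0.3307
6 30 source 0.3323
7 35 load 0.3328
8 40 source 0.3331

Γ_L=0.333333, Γ_S=0.600000; launch V₁=1·75/375=0.200000
k=0 src: V=0.2000
k=1 load: inc=0.200000, refl=0.200000·0.333333=0.0667; V=0.000000+0.200000+0.066667=0.2667
k=2 src: inc=0.066667, refl=0.066667·0.600000=0.0400; V=0.200000+0.066667+0.040000=0.3067
k=3 load: inc=0.040000, refl=0.040000·0.333333=0.0133; V=0.266667+0.040000+0.013333=0.3200
k=4 src: inc=0.013333, refl=0.013333·0.600000=0.0080; V=0.306667+0.013333+0.008000=0.3280
k=5 load: inc=0.008000, refl=0.008000·0.333333=0.0027; V=0.320000+0.008000+0.002667=0.3307
k=6 src: inc=0.002667, refl=0.002667·0.600000=0.0016; V=0.328000+0.002667+0.001600=0.3323
k=7 load: inc=0.001600, refl=0.001600·0.333333=0.0005; V=0.330667+0.001600+0.000533=0.3328
k=8 src: inc=0.000533, refl=0.000533·0.600000=0.0003; V=0.332267+0.000533+0.000320=0.3331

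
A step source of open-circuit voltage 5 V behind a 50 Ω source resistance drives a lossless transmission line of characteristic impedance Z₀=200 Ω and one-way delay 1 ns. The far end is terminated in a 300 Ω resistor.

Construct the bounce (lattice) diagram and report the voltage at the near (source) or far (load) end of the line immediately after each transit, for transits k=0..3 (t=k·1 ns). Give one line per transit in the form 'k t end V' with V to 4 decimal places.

Γ_L=0.200000, Γ_S=-0.600000; launch V₁=5·200/250=4.000000
k=0 src: V=4.0000
k=1 load: inc=4.000000, refl=4.000000·0.200000=0.8000; V=0.000000+4.000000+0.800000=4.8000
k=2 src: inc=0.800000, refl=0.800000·-0.600000=-0.4800; V=4.000000+0.800000+-0.480000=4.3200
k=3 load: inc=-0.480000, refl=-0.480000·0.200000=-0.0960; V=4.800000+-0.480000+-0.096000=4.2240

0 0 source 4.0000
1 1 load 4.8000
2 2 source 4.3200
3 3 load 4.2240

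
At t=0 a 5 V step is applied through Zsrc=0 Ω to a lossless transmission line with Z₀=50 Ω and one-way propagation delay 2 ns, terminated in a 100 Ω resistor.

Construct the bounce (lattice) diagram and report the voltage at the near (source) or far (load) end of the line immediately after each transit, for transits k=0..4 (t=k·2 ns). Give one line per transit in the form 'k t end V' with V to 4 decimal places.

0 0 source 5.0000
1 2 load 6.6667
2 4 source 5.0000
3 6 load 4.4444
4 8 source 5.0000

Γ_L=0.333333, Γ_S=-1.000000; launch V₁=5·50/50=5.000000
k=0 src: V=5.0000
k=1 load: inc=5.000000, refl=5.000000·0.333333=1.6667; V=0.000000+5.000000+1.666667=6.6667
k=2 src: inc=1.666667, refl=1.666667·-1.000000=-1.6667; V=5.000000+1.666667+-1.666667=5.0000
k=3 load: inc=-1.666667, refl=-1.666667·0.333333=-0.5556; V=6.666667+-1.666667+-0.555556=4.4444
k=4 src: inc=-0.555556, refl=-0.555556·-1.000000=0.5556; V=5.000000+-0.555556+0.555556=5.0000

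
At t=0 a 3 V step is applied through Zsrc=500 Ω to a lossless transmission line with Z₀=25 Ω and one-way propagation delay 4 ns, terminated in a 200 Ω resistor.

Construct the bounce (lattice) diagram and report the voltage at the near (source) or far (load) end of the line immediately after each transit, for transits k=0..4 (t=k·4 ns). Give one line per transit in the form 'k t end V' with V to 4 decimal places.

Γ_L=0.777778, Γ_S=0.904762; launch V₁=3·25/525=0.142857
k=0 src: V=0.1429
k=1 load: inc=0.142857, refl=0.142857·0.777778=0.1111; V=0.000000+0.142857+0.111111=0.2540
k=2 src: inc=0.111111, refl=0.111111·0.904762=0.1005; V=0.142857+0.111111+0.100529=0.3545
k=3 load: inc=0.100529, refl=0.100529·0.777778=0.0782; V=0.253968+0.100529+0.078189=0.4327
k=4 src: inc=0.078189, refl=0.078189·0.904762=0.0707; V=0.354497+0.078189+0.070743=0.5034

0 0 source 0.1429
1 4 load 0.2540
2 8 source 0.3545
3 12 load 0.4327
4 16 source 0.5034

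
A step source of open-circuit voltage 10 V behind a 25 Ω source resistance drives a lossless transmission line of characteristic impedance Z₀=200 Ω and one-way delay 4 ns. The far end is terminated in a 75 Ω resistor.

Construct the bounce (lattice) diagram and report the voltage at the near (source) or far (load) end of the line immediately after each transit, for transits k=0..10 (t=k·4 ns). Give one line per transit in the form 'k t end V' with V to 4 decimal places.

0 0 source 8.8889
1 4 load 4.8485
2 8 source 7.9910
3 12 load 6.5626
4 16 source 7.6736
5 20 load 7.1686
6 24 source 7.5614
7 28 load 7.3828
8 32 source 7.5217
9 36 load 7.4586
10 40 source 7.5077

Γ_L=-0.454545, Γ_S=-0.777778; launch V₁=10·200/225=8.888889
k=0 src: V=8.8889
k=1 load: inc=8.888889, refl=8.888889·-0.454545=-4.0404; V=0.000000+8.888889+-4.040404=4.8485
k=2 src: inc=-4.040404, refl=-4.040404·-0.777778=3.1425; V=8.888889+-4.040404+3.142536=7.9910
k=3 load: inc=3.142536, refl=3.142536·-0.454545=-1.4284; V=4.848485+3.142536+-1.428426=6.5626
k=4 src: inc=-1.428426, refl=-1.428426·-0.777778=1.1110; V=7.991021+-1.428426+1.110998=7.6736
k=5 load: inc=1.110998, refl=1.110998·-0.454545=-0.5050; V=6.562596+1.110998+-0.504999=7.1686
k=6 src: inc=-0.504999, refl=-0.504999·-0.777778=0.3928; V=7.673593+-0.504999+0.392777=7.5614
k=7 load: inc=0.392777, refl=0.392777·-0.454545=-0.1785; V=7.168594+0.392777+-0.178535=7.3828
k=8 src: inc=-0.178535, refl=-0.178535·-0.777778=0.1389; V=7.561371+-0.178535+0.138861=7.5217
k=9 load: inc=0.138861, refl=0.138861·-0.454545=-0.0631; V=7.382836+0.138861+-0.063118=7.4586
k=10 src: inc=-0.063118, refl=-0.063118·-0.777778=0.0491; V=7.521697+-0.063118+0.049092=7.5077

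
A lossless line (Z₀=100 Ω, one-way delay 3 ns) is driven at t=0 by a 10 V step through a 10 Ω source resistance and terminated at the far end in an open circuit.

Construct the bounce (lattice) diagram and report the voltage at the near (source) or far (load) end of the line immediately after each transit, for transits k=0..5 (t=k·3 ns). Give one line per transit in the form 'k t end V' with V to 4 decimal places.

Γ_L=1.000000, Γ_S=-0.818182; launch V₁=10·100/110=9.090909
k=0 src: V=9.0909
k=1 load: inc=9.090909, refl=9.090909·1.000000=9.0909; V=0.000000+9.090909+9.090909=18.1818
k=2 src: inc=9.090909, refl=9.090909·-0.818182=-7.4380; V=9.090909+9.090909+-7.438017=10.7438
k=3 load: inc=-7.438017, refl=-7.438017·1.000000=-7.4380; V=18.181818+-7.438017+-7.438017=3.3058
k=4 src: inc=-7.438017, refl=-7.438017·-0.818182=6.0856; V=10.743802+-7.438017+6.085650=9.3914
k=5 load: inc=6.085650, refl=6.085650·1.000000=6.0856; V=3.305785+6.085650+6.085650=15.4771

0 0 source 9.0909
1 3 load 18.1818
2 6 source 10.7438
3 9 load 3.3058
4 12 source 9.3914
5 15 load 15.4771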